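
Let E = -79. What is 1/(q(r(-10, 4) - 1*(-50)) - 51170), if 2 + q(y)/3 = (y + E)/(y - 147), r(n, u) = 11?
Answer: -43/2200541 ≈ -1.9541e-5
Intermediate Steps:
q(y) = -6 + 3*(-79 + y)/(-147 + y) (q(y) = -6 + 3*((y - 79)/(y - 147)) = -6 + 3*((-79 + y)/(-147 + y)) = -6 + 3*(-79 + y)/(-147 + y))
1/(q(r(-10, 4) - 1*(-50)) - 51170) = 1/(3*(215 - (11 - 1*(-50)))/(-147 + (11 - 1*(-50))) - 51170) = 1/(3*(215 - (11 + 50))/(-147 + (11 + 50)) - 51170) = 1/(3*(215 - 1*61)/(-147 + 61) - 51170) = 1/(3*(215 - 61)/(-86) - 51170) = 1/(3*(-1/86)*154 - 51170) = 1/(-231/43 - 51170) = 1/(-2200541/43) = -43/2200541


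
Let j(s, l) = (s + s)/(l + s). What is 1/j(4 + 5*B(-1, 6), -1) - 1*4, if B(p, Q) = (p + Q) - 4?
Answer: -32/9 ≈ -3.5556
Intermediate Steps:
B(p, Q) = -4 + Q + p (B(p, Q) = (Q + p) - 4 = -4 + Q + p)
j(s, l) = 2*s/(l + s) (j(s, l) = (2*s)/(l + s) = 2*s/(l + s))
1/j(4 + 5*B(-1, 6), -1) - 1*4 = 1/(2*(4 + 5*(-4 + 6 - 1))/(-1 + (4 + 5*(-4 + 6 - 1)))) - 1*4 = 1/(2*(4 + 5*1)/(-1 + (4 + 5*1))) - 4 = 1/(2*(4 + 5)/(-1 + (4 + 5))) - 4 = 1/(2*9/(-1 + 9)) - 4 = 1/(2*9/8) - 4 = 1/(2*9*(1/8)) - 4 = 1/(9/4) - 4 = 4/9 - 4 = -32/9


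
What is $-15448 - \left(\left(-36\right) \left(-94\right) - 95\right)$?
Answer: $-18737$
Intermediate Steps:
$-15448 - \left(\left(-36\right) \left(-94\right) - 95\right) = -15448 - \left(3384 - 95\right) = -15448 - 3289 = -18737$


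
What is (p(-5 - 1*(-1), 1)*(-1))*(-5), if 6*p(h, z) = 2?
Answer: 5/3 ≈ 1.6667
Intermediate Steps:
p(h, z) = 1/3 (p(h, z) = (1/6)*2 = 1/3)
(p(-5 - 1*(-1), 1)*(-1))*(-5) = ((1/3)*(-1))*(-5) = -1/3*(-5) = 5/3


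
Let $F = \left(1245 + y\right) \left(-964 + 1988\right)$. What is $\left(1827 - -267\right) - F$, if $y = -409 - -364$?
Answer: $-1226706$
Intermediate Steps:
$y = -45$ ($y = -409 + 364 = -45$)
$F = 1228800$ ($F = \left(1245 - 45\right) \left(-964 + 1988\right) = 1200 \cdot 1024 = 1228800$)
$\left(1827 - -267\right) - F = \left(1827 - -267\right) - 1228800 = \left(1827 + 267\right) - 1228800 = 2094 - 1228800 = -1226706$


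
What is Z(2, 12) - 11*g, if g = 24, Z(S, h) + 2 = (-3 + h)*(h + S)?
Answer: -140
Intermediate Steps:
Z(S, h) = -2 + (-3 + h)*(S + h) (Z(S, h) = -2 + (-3 + h)*(h + S) = -2 + (-3 + h)*(S + h))
Z(2, 12) - 11*g = (-2 + 12² - 3*2 - 3*12 + 2*12) - 11*24 = (-2 + 144 - 6 - 36 + 24) - 264 = 124 - 264 = -140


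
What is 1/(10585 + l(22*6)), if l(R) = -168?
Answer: 1/10417 ≈ 9.5997e-5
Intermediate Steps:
1/(10585 + l(22*6)) = 1/(10585 - 168) = 1/10417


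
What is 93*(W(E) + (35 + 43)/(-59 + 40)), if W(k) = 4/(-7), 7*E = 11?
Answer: -57846/133 ≈ -434.93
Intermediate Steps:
E = 11/7 (E = (⅐)*11 = 11/7 ≈ 1.5714)
W(k) = -4/7 (W(k) = 4*(-⅐) = -4/7)
93*(W(E) + (35 + 43)/(-59 + 40)) = 93*(-4/7 + (35 + 43)/(-59 + 40)) = 93*(-4/7 + 78/(-19)) = 93*(-4/7 + 78*(-1/19)) = 93*(-4/7 - 78/19) = 93*(-622/133) = -57846/133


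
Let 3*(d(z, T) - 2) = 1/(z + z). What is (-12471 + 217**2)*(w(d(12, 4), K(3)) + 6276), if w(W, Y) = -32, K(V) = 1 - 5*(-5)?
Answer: 216154792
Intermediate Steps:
K(V) = 26 (K(V) = 1 + 25 = 26)
d(z, T) = 2 + 1/(6*z) (d(z, T) = 2 + 1/(3*(z + z)) = 2 + 1/(3*((2*z))) = 2 + (1/(2*z))/3 = 2 + 1/(6*z))
(-12471 + 217**2)*(w(d(12, 4), K(3)) + 6276) = (-12471 + 217**2)*(-32 + 6276) = (-12471 + 47089)*6244 = 34618*6244 = 216154792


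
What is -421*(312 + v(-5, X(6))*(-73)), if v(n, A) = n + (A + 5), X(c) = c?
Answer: 53046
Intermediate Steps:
v(n, A) = 5 + A + n (v(n, A) = n + (5 + A) = 5 + A + n)
-421*(312 + v(-5, X(6))*(-73)) = -421*(312 + (5 + 6 - 5)*(-73)) = -421*(312 + 6*(-73)) = -421*(312 - 438) = -421*(-126) = 53046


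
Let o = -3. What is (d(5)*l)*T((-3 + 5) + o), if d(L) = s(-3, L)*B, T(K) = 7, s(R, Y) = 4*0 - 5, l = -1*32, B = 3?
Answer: 3360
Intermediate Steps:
l = -32
s(R, Y) = -5 (s(R, Y) = 0 - 5 = -5)
d(L) = -15 (d(L) = -5*3 = -15)
(d(5)*l)*T((-3 + 5) + o) = -15*(-32)*7 = 480*7 = 3360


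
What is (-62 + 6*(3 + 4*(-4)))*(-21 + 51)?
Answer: -4200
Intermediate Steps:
(-62 + 6*(3 + 4*(-4)))*(-21 + 51) = (-62 + 6*(3 - 16))*30 = (-62 + 6*(-13))*30 = (-62 - 78)*30 = -140*30 = -4200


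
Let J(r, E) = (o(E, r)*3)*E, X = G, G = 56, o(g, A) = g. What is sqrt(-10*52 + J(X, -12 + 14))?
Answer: 2*I*sqrt(127) ≈ 22.539*I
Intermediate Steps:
X = 56
J(r, E) = 3*E**2 (J(r, E) = (E*3)*E = (3*E)*E = 3*E**2)
sqrt(-10*52 + J(X, -12 + 14)) = sqrt(-10*52 + 3*(-12 + 14)**2) = sqrt(-520 + 3*2**2) = sqrt(-520 + 3*4) = sqrt(-520 + 12) = sqrt(-508) = 2*I*sqrt(127)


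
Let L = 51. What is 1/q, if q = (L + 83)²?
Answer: 1/17956 ≈ 5.5692e-5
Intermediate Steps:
q = 17956 (q = (51 + 83)² = 134² = 17956)
1/q = 1/17956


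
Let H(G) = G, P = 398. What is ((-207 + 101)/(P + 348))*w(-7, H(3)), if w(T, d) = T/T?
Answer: -53/373 ≈ -0.14209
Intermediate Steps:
w(T, d) = 1
((-207 + 101)/(P + 348))*w(-7, H(3)) = ((-207 + 101)/(398 + 348))*1 = -106/746*1 = -106*1/746*1 = -53/373*1 = -53/373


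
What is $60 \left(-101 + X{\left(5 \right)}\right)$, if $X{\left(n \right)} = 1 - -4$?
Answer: $-5760$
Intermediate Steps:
$X{\left(n \right)} = 5$ ($X{\left(n \right)} = 1 + 4 = 5$)
$60 \left(-101 + X{\left(5 \right)}\right) = 60 \left(-101 + 5\right) = 60 \left(-96\right) = -5760$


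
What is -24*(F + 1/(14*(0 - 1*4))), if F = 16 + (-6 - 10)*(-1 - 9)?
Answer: -29565/7 ≈ -4223.6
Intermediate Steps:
F = 176 (F = 16 - 16*(-10) = 16 + 160 = 176)
-24*(F + 1/(14*(0 - 1*4))) = -24*(176 + 1/(14*(0 - 1*4))) = -24*(176 + 1/(14*(0 - 4))) = -24*(176 + 1/(14*(-4))) = -24*(176 + 1/(-56)) = -24*(176 - 1/56) = -24*9855/56 = -29565/7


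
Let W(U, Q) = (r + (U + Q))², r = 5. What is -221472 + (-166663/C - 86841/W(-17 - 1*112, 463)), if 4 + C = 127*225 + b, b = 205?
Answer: -81380242234639/367440744 ≈ -2.2148e+5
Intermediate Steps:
C = 28776 (C = -4 + (127*225 + 205) = -4 + (28575 + 205) = -4 + 28780 = 28776)
W(U, Q) = (5 + Q + U)² (W(U, Q) = (5 + (U + Q))² = (5 + (Q + U))² = (5 + Q + U)²)
-221472 + (-166663/C - 86841/W(-17 - 1*112, 463)) = -221472 + (-166663/28776 - 86841/(5 + 463 + (-17 - 1*112))²) = -221472 + (-166663*1/28776 - 86841/(5 + 463 + (-17 - 112))²) = -221472 + (-166663/28776 - 86841/(5 + 463 - 129)²) = -221472 + (-166663/28776 - 86841/(339²)) = -221472 + (-166663/28776 - 86841/114921) = -221472 + (-166663/28776 - 86841*1/114921) = -221472 + (-166663/28776 - 9649/12769) = -221472 - 2405779471/367440744 = -81380242234639/367440744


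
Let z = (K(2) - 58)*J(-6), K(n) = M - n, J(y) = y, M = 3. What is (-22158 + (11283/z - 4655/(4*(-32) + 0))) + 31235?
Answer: 66731831/7296 ≈ 9146.4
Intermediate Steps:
K(n) = 3 - n
z = 342 (z = ((3 - 1*2) - 58)*(-6) = ((3 - 2) - 58)*(-6) = (1 - 58)*(-6) = -57*(-6) = 342)
(-22158 + (11283/z - 4655/(4*(-32) + 0))) + 31235 = (-22158 + (11283/342 - 4655/(4*(-32) + 0))) + 31235 = (-22158 + (11283*(1/342) - 4655/(-128 + 0))) + 31235 = (-22158 + (3761/114 - 4655/(-128))) + 31235 = (-22158 + (3761/114 - 4655*(-1/128))) + 31235 = (-22158 + (3761/114 + 4655/128)) + 31235 = (-22158 + 506039/7296) + 31235 = -161158729/7296 + 31235 = 66731831/7296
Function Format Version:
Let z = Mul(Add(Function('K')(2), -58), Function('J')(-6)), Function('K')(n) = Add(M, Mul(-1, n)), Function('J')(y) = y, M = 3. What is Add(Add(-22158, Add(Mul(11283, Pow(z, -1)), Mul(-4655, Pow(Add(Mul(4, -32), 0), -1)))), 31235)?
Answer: Rational(66731831, 7296) ≈ 9146.4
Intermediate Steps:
Function('K')(n) = Add(3, Mul(-1, n))
z = 342 (z = Mul(Add(Add(3, Mul(-1, 2)), -58), -6) = Mul(Add(Add(3, -2), -58), -6) = Mul(Add(1, -58), -6) = Mul(-57, -6) = 342)
Add(Add(-22158, Add(Mul(11283, Pow(z, -1)), Mul(-4655, Pow(Add(Mul(4, -32), 0), -1)))), 31235) = Add(Add(-22158, Add(Mul(11283, Pow(342, -1)), Mul(-4655, Pow(Add(Mul(4, -32), 0), -1)))), 31235) = Add(Add(-22158, Add(Mul(11283, Rational(1, 342)), Mul(-4655, Pow(Add(-128, 0), -1)))), 31235) = Add(Add(-22158, Add(Rational(3761, 114), Mul(-4655, Pow(-128, -1)))), 31235) = Add(Add(-22158, Add(Rational(3761, 114), Mul(-4655, Rational(-1, 128)))), 31235) = Add(Add(-22158, Add(Rational(3761, 114), Rational(4655, 128))), 31235) = Add(Add(-22158, Rational(506039, 7296)), 31235) = Add(Rational(-161158729, 7296), 31235) = Rational(66731831, 7296)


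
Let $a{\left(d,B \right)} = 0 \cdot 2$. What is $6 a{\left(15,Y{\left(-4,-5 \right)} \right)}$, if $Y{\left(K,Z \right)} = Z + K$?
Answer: $0$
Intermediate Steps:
$Y{\left(K,Z \right)} = K + Z$
$a{\left(d,B \right)} = 0$
$6 a{\left(15,Y{\left(-4,-5 \right)} \right)} = 6 \cdot 0 = 0$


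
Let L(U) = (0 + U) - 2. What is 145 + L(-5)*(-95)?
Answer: 810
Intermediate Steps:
L(U) = -2 + U (L(U) = U - 2 = -2 + U)
145 + L(-5)*(-95) = 145 + (-2 - 5)*(-95) = 145 - 7*(-95) = 145 + 665 = 810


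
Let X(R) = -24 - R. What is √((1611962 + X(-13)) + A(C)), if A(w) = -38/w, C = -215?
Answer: 7*√1520662105/215 ≈ 1269.6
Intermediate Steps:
√((1611962 + X(-13)) + A(C)) = √((1611962 + (-24 - 1*(-13))) - 38/(-215)) = √((1611962 + (-24 + 13)) - 38*(-1/215)) = √((1611962 - 11) + 38/215) = √(1611951 + 38/215) = √(346569503/215) = 7*√1520662105/215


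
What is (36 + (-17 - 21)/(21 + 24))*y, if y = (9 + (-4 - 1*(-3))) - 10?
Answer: -3164/45 ≈ -70.311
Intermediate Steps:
y = -2 (y = (9 + (-4 + 3)) - 10 = (9 - 1) - 10 = 8 - 10 = -2)
(36 + (-17 - 21)/(21 + 24))*y = (36 + (-17 - 21)/(21 + 24))*(-2) = (36 - 38/45)*(-2) = (1582/45)*(-2) = -3164/45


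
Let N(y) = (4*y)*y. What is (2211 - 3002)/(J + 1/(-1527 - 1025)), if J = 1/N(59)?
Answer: 7026857992/2843 ≈ 2.4716e+6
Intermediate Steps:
N(y) = 4*y²
J = 1/13924 (J = 1/(4*59²) = 1/(4*3481) = 1/13924 ≈ 7.1818e-5)
(2211 - 3002)/(J + 1/(-1527 - 1025)) = (2211 - 3002)/(1/13924 + 1/(-1527 - 1025)) = -791/(1/13924 + 1/(-2552)) = -791/(1/13924 - 1/2552) = -791/(-2843/8883512) = -791*(-8883512/2843) = 7026857992/2843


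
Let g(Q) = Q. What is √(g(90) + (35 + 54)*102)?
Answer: 4*√573 ≈ 95.750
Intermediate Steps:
√(g(90) + (35 + 54)*102) = √(90 + (35 + 54)*102) = √(90 + 89*102) = √(90 + 9078) = √9168 = 4*√573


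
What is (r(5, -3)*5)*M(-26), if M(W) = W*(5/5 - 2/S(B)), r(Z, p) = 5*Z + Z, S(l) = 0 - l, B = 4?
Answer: -5850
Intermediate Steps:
S(l) = -l
r(Z, p) = 6*Z
M(W) = 3*W/2 (M(W) = W*(5/5 - 2/((-1*4))) = W*(5*(⅕) - 2/(-4)) = W*(1 - 2*(-¼)) = W*(1 + ½) = W*(3/2) = 3*W/2)
(r(5, -3)*5)*M(-26) = ((6*5)*5)*((3/2)*(-26)) = (30*5)*(-39) = 150*(-39) = -5850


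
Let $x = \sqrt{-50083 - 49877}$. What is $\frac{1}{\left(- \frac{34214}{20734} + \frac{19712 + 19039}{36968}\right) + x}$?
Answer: $- \frac{88407461300942504}{14682023998027176660241} - \frac{2056298429241413504 i \sqrt{510}}{14682023998027176660241} \approx -6.0215 \cdot 10^{-6} - 0.0031629 i$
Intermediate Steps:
$x = 14 i \sqrt{510}$ ($x = \sqrt{-99960} = 14 i \sqrt{510} \approx 316.16 i$)
$\frac{1}{\left(- \frac{34214}{20734} + \frac{19712 + 19039}{36968}\right) + x} = \frac{1}{\left(- \frac{34214}{20734} + \frac{19712 + 19039}{36968}\right) + 14 i \sqrt{510}} = \frac{1}{\left(\left(-34214\right) \frac{1}{20734} + 38751 \cdot \frac{1}{36968}\right) + 14 i \sqrt{510}} = \frac{1}{\left(- \frac{17107}{10367} + \frac{38751}{36968}\right) + 14 i \sqrt{510}} = \frac{1}{- \frac{230679959}{383247256} + 14 i \sqrt{510}}$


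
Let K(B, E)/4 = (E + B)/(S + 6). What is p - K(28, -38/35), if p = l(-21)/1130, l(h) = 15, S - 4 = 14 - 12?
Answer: -70859/7910 ≈ -8.9582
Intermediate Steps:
S = 6 (S = 4 + (14 - 12) = 4 + 2 = 6)
K(B, E) = B/3 + E/3 (K(B, E) = 4*((E + B)/(6 + 6)) = 4*((B + E)/12) = 4*((B + E)*(1/12)) = 4*(B/12 + E/12) = B/3 + E/3)
p = 3/226 (p = 15/1130 = 15*(1/1130) = 3/226 ≈ 0.013274)
p - K(28, -38/35) = 3/226 - ((⅓)*28 + (-38/35)/3) = 3/226 - (28/3 + (-38*1/35)/3) = 3/226 - (28/3 + (⅓)*(-38/35)) = 3/226 - (28/3 - 38/105) = 3/226 - 1*314/35 = 3/226 - 314/35 = -70859/7910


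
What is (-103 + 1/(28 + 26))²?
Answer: 30924721/2916 ≈ 10605.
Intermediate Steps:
(-103 + 1/(28 + 26))² = (-103 + 1/54)² = (-5561/54)² = 30924721/2916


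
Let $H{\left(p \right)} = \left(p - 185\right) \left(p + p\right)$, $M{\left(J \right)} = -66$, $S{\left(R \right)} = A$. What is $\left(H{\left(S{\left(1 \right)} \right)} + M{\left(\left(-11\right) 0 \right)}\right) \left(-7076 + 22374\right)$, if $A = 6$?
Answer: $-33869772$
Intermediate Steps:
$S{\left(R \right)} = 6$
$H{\left(p \right)} = 2 p \left(-185 + p\right)$ ($H{\left(p \right)} = \left(-185 + p\right) 2 p = 2 p \left(-185 + p\right)$)
$\left(H{\left(S{\left(1 \right)} \right)} + M{\left(\left(-11\right) 0 \right)}\right) \left(-7076 + 22374\right) = \left(2 \cdot 6 \left(-185 + 6\right) - 66\right) \left(-7076 + 22374\right) = \left(2 \cdot 6 \left(-179\right) - 66\right) 15298 = \left(-2148 - 66\right) 15298 = \left(-2214\right) 15298 = -33869772$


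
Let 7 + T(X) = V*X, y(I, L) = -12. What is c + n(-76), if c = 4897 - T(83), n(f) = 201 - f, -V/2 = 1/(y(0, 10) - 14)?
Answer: 67270/13 ≈ 5174.6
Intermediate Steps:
V = 1/13 (V = -2/(-12 - 14) = -2/(-26) = -2*(-1/26) = 1/13 ≈ 0.076923)
T(X) = -7 + X/13
c = 63669/13 (c = 4897 - (-7 + (1/13)*83) = 4897 - (-7 + 83/13) = 4897 - 1*(-8/13) = 4897 + 8/13 = 63669/13 ≈ 4897.6)
c + n(-76) = 63669/13 + (201 - 1*(-76)) = 63669/13 + (201 + 76) = 63669/13 + 277 = 67270/13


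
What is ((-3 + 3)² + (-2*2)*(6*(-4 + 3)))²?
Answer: 576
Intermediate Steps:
((-3 + 3)² + (-2*2)*(6*(-4 + 3)))² = (0² - 24*(-1))² = (0 - 4*(-6))² = (0 + 24)² = 24² = 576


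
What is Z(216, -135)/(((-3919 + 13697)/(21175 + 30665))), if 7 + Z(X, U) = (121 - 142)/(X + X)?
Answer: -182700/4889 ≈ -37.370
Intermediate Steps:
Z(X, U) = -7 - 21/(2*X) (Z(X, U) = -7 + (121 - 142)/(X + X) = -7 - 21*1/(2*X) = -7 - 21/(2*X))
Z(216, -135)/(((-3919 + 13697)/(21175 + 30665))) = (-7 - 21/2/216)/(((-3919 + 13697)/(21175 + 30665))) = (-7 - 21/2*1/216)/((9778/51840)) = (-7 - 7/144)/((9778*(1/51840))) = -1015/(144*4889/25920) = -1015/144*25920/4889 = -182700/4889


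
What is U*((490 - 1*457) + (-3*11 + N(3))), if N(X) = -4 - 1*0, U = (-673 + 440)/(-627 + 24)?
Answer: -932/603 ≈ -1.5456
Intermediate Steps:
U = 233/603 (U = -233/(-603) = -233*(-1/603) = 233/603 ≈ 0.38640)
N(X) = -4 (N(X) = -4 + 0 = -4)
U*((490 - 1*457) + (-3*11 + N(3))) = 233*((490 - 1*457) + (-3*11 - 4))/603 = 233*((490 - 457) + (-33 - 4))/603 = 233*(33 - 37)/603 = (233/603)*(-4) = -932/603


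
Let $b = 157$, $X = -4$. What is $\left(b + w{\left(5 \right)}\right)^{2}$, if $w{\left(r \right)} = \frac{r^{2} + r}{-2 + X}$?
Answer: $23104$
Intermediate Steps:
$w{\left(r \right)} = - \frac{r}{6} - \frac{r^{2}}{6}$ ($w{\left(r \right)} = \frac{r^{2} + r}{-2 - 4} = \frac{r + r^{2}}{-6} = \left(r + r^{2}\right) \left(- \frac{1}{6}\right) = - \frac{r}{6} - \frac{r^{2}}{6}$)
$\left(b + w{\left(5 \right)}\right)^{2} = \left(157 - \frac{5 \left(1 + 5\right)}{6}\right)^{2} = \left(157 - \frac{5}{6} \cdot 6\right)^{2} = \left(157 - 5\right)^{2} = 152^{2} = 23104$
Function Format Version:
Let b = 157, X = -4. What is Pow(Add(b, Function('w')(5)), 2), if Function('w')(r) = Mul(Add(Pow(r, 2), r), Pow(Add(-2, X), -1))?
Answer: 23104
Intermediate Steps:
Function('w')(r) = Add(Mul(Rational(-1, 6), r), Mul(Rational(-1, 6), Pow(r, 2))) (Function('w')(r) = Mul(Add(Pow(r, 2), r), Pow(Add(-2, -4), -1)) = Mul(Add(r, Pow(r, 2)), Pow(-6, -1)) = Mul(Add(r, Pow(r, 2)), Rational(-1, 6)) = Add(Mul(Rational(-1, 6), r), Mul(Rational(-1, 6), Pow(r, 2))))
Pow(Add(b, Function('w')(5)), 2) = Pow(Add(157, Mul(Rational(-1, 6), 5, Add(1, 5))), 2) = Pow(Add(157, Mul(Rational(-1, 6), 5, 6)), 2) = Pow(Add(157, -5), 2) = Pow(152, 2) = 23104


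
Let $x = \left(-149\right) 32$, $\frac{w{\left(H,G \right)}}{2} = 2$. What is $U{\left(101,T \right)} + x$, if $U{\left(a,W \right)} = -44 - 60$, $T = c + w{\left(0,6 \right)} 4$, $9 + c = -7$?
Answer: $-4872$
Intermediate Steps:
$c = -16$ ($c = -9 - 7 = -16$)
$w{\left(H,G \right)} = 4$ ($w{\left(H,G \right)} = 2 \cdot 2 = 4$)
$x = -4768$
$T = 0$ ($T = -16 + 4 \cdot 4 = -16 + 16 = 0$)
$U{\left(a,W \right)} = -104$ ($U{\left(a,W \right)} = -44 - 60 = -104$)
$U{\left(101,T \right)} + x = -104 - 4768 = -4872$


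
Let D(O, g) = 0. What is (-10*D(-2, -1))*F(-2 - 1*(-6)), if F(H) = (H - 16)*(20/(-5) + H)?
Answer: 0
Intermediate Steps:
F(H) = (-16 + H)*(-4 + H) (F(H) = (-16 + H)*(20*(-1/5) + H) = (-16 + H)*(-4 + H))
(-10*D(-2, -1))*F(-2 - 1*(-6)) = (-10*0)*(64 + (-2 - 1*(-6))**2 - 20*(-2 - 1*(-6))) = 0*(64 + (-2 + 6)**2 - 20*(-2 + 6)) = 0*(64 + 4**2 - 20*4) = 0*(64 + 16 - 80) = 0*0 = 0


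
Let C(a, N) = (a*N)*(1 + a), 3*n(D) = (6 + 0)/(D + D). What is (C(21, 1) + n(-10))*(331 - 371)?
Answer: -18476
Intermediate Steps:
n(D) = 1/D (n(D) = ((6 + 0)/(D + D))/3 = (6/((2*D)))/3 = (6*(1/(2*D)))/3 = (3/D)/3 = 1/D)
C(a, N) = N*a*(1 + a) (C(a, N) = (N*a)*(1 + a) = N*a*(1 + a))
(C(21, 1) + n(-10))*(331 - 371) = (1*21*(1 + 21) + 1/(-10))*(331 - 371) = (1*21*22 - ⅒)*(-40) = (462 - ⅒)*(-40) = (4619/10)*(-40) = -18476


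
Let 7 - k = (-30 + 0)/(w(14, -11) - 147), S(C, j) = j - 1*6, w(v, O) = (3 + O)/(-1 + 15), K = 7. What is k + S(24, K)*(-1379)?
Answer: -1417486/1033 ≈ -1372.2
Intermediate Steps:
w(v, O) = 3/14 + O/14 (w(v, O) = (3 + O)/14 = (3 + O)*(1/14) = 3/14 + O/14)
S(C, j) = -6 + j (S(C, j) = j - 6 = -6 + j)
k = 7021/1033 (k = 7 - (-30 + 0)/((3/14 + (1/14)*(-11)) - 147) = 7 - (-30)/((3/14 - 11/14) - 147) = 7 - (-30)/(-4/7 - 147) = 7 - (-30)/(-1033/7) = 7 - (-30)*(-7)/1033 = 7 - 1*210/1033 = 7 - 210/1033 = 7021/1033 ≈ 6.7967)
k + S(24, K)*(-1379) = 7021/1033 + (-6 + 7)*(-1379) = 7021/1033 + 1*(-1379) = 7021/1033 - 1379 = -1417486/1033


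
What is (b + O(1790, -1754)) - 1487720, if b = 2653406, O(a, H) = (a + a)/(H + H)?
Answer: 1022305727/877 ≈ 1.1657e+6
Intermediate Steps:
O(a, H) = a/H (O(a, H) = (2*a)/((2*H)) = (2*a)*(1/(2*H)) = a/H)
(b + O(1790, -1754)) - 1487720 = (2653406 + 1790/(-1754)) - 1487720 = (2653406 + 1790*(-1/1754)) - 1487720 = (2653406 - 895/877) - 1487720 = 2327036167/877 - 1487720 = 1022305727/877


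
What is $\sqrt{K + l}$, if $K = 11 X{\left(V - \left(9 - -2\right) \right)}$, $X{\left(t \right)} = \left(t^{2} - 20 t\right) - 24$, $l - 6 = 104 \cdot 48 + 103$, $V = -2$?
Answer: $2 \sqrt{2389} \approx 97.755$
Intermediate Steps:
$l = 5101$ ($l = 6 + \left(104 \cdot 48 + 103\right) = 6 + \left(4992 + 103\right) = 6 + 5095 = 5101$)
$X{\left(t \right)} = -24 + t^{2} - 20 t$
$K = 4455$ ($K = 11 \left(-24 + \left(-2 - \left(9 - -2\right)\right)^{2} - 20 \left(-2 - \left(9 - -2\right)\right)\right) = 11 \left(-24 + \left(-2 - \left(9 + 2\right)\right)^{2} - 20 \left(-2 - \left(9 + 2\right)\right)\right) = 11 \left(-24 + \left(-2 - 11\right)^{2} - 20 \left(-2 - 11\right)\right) = 11 \left(-24 + \left(-13\right)^{2} - -260\right) = 11 \left(-24 + 169 + 260\right) = 11 \cdot 405 = 4455$)
$\sqrt{K + l} = \sqrt{4455 + 5101} = \sqrt{9556} = 2 \sqrt{2389}$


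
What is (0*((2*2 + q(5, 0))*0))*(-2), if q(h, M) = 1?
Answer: 0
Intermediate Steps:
(0*((2*2 + q(5, 0))*0))*(-2) = (0*((2*2 + 1)*0))*(-2) = (0*((4 + 1)*0))*(-2) = (0*(5*0))*(-2) = (0*0)*(-2) = 0*(-2) = 0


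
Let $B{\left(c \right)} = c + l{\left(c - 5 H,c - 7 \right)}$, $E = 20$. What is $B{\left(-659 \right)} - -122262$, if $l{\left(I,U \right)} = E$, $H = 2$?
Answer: $121623$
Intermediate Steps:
$l{\left(I,U \right)} = 20$
$B{\left(c \right)} = 20 + c$ ($B{\left(c \right)} = c + 20 = 20 + c$)
$B{\left(-659 \right)} - -122262 = \left(20 - 659\right) - -122262 = -639 + 122262 = 121623$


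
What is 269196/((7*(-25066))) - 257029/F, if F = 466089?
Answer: -85284058421/40890454059 ≈ -2.0857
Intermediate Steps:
269196/((7*(-25066))) - 257029/F = 269196/((7*(-25066))) - 257029/466089 = 269196/(-175462) - 257029*1/466089 = 269196*(-1/175462) - 257029/466089 = -134598/87731 - 257029/466089 = -85284058421/40890454059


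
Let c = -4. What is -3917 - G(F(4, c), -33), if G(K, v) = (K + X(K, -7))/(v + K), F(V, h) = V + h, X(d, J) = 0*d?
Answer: -3917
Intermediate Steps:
X(d, J) = 0
G(K, v) = K/(K + v) (G(K, v) = (K + 0)/(v + K) = K/(K + v))
-3917 - G(F(4, c), -33) = -3917 - (4 - 4)/((4 - 4) - 33) = -3917 - 0/(0 - 33) = -3917 - 0/(-33) = -3917 - 0*(-1)/33 = -3917 - 1*0 = -3917 + 0 = -3917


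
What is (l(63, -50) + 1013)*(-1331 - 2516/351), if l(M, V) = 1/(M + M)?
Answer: -59951655383/44226 ≈ -1.3556e+6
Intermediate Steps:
l(M, V) = 1/(2*M)
(l(63, -50) + 1013)*(-1331 - 2516/351) = ((½)/63 + 1013)*(-1331 - 2516/351) = ((½)*(1/63) + 1013)*(-1331 - 2516*1/351) = (1/126 + 1013)*(-1331 - 2516/351) = (127639/126)*(-469697/351) = -59951655383/44226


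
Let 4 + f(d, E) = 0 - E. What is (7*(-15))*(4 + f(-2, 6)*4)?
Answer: 3780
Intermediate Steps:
f(d, E) = -4 - E (f(d, E) = -4 + (0 - E) = -4 - E)
(7*(-15))*(4 + f(-2, 6)*4) = (7*(-15))*(4 + (-4 - 1*6)*4) = -105*(4 + (-4 - 6)*4) = -105*(4 - 10*4) = -105*(4 - 40) = -105*(-36) = 3780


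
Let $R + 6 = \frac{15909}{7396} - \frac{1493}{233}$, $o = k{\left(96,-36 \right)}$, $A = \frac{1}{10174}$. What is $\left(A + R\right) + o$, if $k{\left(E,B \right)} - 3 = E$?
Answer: $\frac{777948105525}{8766264316} \approx 88.743$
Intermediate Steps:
$k{\left(E,B \right)} = 3 + E$
$A = \frac{1}{10174} \approx 9.829 \cdot 10^{-5}$
$o = 99$ ($o = 3 + 96 = 99$)
$R = - \frac{17675039}{1723268}$ ($R = -6 + \left(\frac{15909}{7396} - \frac{1493}{233}\right) = -6 - \frac{7335431}{1723268} = - \frac{17675039}{1723268} \approx -10.257$)
$\left(A + R\right) + o = \left(\frac{1}{10174} - \frac{17675039}{1723268}\right) + 99 = - \frac{89912061759}{8766264316} + 99 = \frac{777948105525}{8766264316}$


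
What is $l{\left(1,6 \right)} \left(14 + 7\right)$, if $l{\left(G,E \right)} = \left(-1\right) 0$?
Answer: $0$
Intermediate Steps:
$l{\left(G,E \right)} = 0$
$l{\left(1,6 \right)} \left(14 + 7\right) = 0 \left(14 + 7\right) = 0 \cdot 21 = 0$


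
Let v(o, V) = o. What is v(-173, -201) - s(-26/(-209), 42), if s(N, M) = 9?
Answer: -182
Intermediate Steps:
v(-173, -201) - s(-26/(-209), 42) = -173 - 1*9 = -173 - 9 = -182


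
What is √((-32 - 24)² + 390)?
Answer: √3526 ≈ 59.380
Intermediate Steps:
√((-32 - 24)² + 390) = √((-56)² + 390) = √(3136 + 390) = √3526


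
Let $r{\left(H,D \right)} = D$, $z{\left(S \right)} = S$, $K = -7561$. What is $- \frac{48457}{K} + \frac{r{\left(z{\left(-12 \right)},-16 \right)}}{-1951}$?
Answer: $\frac{94660583}{14751511} \approx 6.417$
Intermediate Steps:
$- \frac{48457}{K} + \frac{r{\left(z{\left(-12 \right)},-16 \right)}}{-1951} = - \frac{48457}{-7561} - \frac{16}{-1951} = \left(-48457\right) \left(- \frac{1}{7561}\right) - - \frac{16}{1951} = \frac{48457}{7561} + \frac{16}{1951} = \frac{94660583}{14751511}$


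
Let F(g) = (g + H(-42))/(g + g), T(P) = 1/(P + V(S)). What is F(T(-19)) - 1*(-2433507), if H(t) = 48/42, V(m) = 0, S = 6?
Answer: 34068953/14 ≈ 2.4335e+6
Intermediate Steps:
H(t) = 8/7 (H(t) = 48*(1/42) = 8/7)
T(P) = 1/P (T(P) = 1/(P + 0) = 1/P)
F(g) = (8/7 + g)/(2*g) (F(g) = (g + 8/7)/(g + g) = (8/7 + g)/((2*g)) = (8/7 + g)*(1/(2*g)) = (8/7 + g)/(2*g))
F(T(-19)) - 1*(-2433507) = (8 + 7/(-19))/(14*(1/(-19))) - 1*(-2433507) = (8 + 7*(-1/19))/(14*(-1/19)) + 2433507 = (1/14)*(-19)*(8 - 7/19) + 2433507 = (1/14)*(-19)*(145/19) + 2433507 = -145/14 + 2433507 = 34068953/14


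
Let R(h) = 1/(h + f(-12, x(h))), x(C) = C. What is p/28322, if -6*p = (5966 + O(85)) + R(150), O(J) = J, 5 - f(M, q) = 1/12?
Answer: -3749607/105301196 ≈ -0.035608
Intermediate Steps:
f(M, q) = 59/12 (f(M, q) = 5 - 1/12 = 59/12)
R(h) = 1/(59/12 + h) (R(h) = 1/(h + 59/12) = 1/(59/12 + h))
p = -3749607/3718 (p = -((5966 + 85) + 12/(59 + 12*150))/6 = -(6051 + 12/(59 + 1800))/6 = -(6051 + 12/1859)/6 = -1/6*11248821/1859 = -3749607/3718 ≈ -1008.5)
p/28322 = -3749607/3718/28322 = -3749607/3718*1/28322 = -3749607/105301196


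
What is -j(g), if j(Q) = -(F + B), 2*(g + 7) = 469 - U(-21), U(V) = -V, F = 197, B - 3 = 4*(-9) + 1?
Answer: 165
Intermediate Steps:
B = -32 (B = 3 + (4*(-9) + 1) = 3 + (-36 + 1) = 3 - 35 = -32)
g = 217 (g = -7 + (469 - (-1)*(-21))/2 = -7 + (469 - 1*21)/2 = -7 + (469 - 21)/2 = -7 + (½)*448 = -7 + 224 = 217)
j(Q) = -165 (j(Q) = -(197 - 32) = -1*165 = -165)
-j(g) = -1*(-165) = 165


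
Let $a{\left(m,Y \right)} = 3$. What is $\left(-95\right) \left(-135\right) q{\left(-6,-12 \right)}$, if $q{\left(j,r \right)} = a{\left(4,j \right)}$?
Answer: $38475$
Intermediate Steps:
$q{\left(j,r \right)} = 3$
$\left(-95\right) \left(-135\right) q{\left(-6,-12 \right)} = \left(-95\right) \left(-135\right) 3 = 12825 \cdot 3 = 38475$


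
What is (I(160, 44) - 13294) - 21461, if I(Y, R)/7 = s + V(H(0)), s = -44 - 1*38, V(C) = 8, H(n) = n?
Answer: -35273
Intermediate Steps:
s = -82 (s = -44 - 38 = -82)
I(Y, R) = -518 (I(Y, R) = 7*(-82 + 8) = 7*(-74) = -518)
(I(160, 44) - 13294) - 21461 = (-518 - 13294) - 21461 = -13812 - 21461 = -35273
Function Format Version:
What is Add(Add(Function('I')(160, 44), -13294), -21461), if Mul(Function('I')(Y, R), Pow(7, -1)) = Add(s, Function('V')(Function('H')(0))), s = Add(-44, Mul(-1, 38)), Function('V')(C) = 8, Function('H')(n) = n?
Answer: -35273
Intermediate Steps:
s = -82 (s = Add(-44, -38) = -82)
Function('I')(Y, R) = -518 (Function('I')(Y, R) = Mul(7, Add(-82, 8)) = Mul(7, -74) = -518)
Add(Add(Function('I')(160, 44), -13294), -21461) = Add(Add(-518, -13294), -21461) = Add(-13812, -21461) = -35273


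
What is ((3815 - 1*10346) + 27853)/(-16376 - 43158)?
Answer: -10661/29767 ≈ -0.35815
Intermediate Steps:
((3815 - 1*10346) + 27853)/(-16376 - 43158) = ((3815 - 10346) + 27853)/(-59534) = (-6531 + 27853)*(-1/59534) = 21322*(-1/59534) = -10661/29767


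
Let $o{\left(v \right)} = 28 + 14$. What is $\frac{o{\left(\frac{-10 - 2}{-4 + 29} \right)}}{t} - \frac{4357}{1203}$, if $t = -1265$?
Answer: $- \frac{5562131}{1521795} \approx -3.655$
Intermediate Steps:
$o{\left(v \right)} = 42$
$\frac{o{\left(\frac{-10 - 2}{-4 + 29} \right)}}{t} - \frac{4357}{1203} = \frac{42}{-1265} - \frac{4357}{1203} = 42 \left(- \frac{1}{1265}\right) - \frac{4357}{1203} = - \frac{42}{1265} - \frac{4357}{1203} = - \frac{5562131}{1521795}$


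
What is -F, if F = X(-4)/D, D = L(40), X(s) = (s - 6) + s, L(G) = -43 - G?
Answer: -14/83 ≈ -0.16867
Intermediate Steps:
X(s) = -6 + 2*s (X(s) = (-6 + s) + s = -6 + 2*s)
D = -83 (D = -43 - 1*40 = -43 - 40 = -83)
F = 14/83 (F = (-6 + 2*(-4))/(-83) = (-6 - 8)*(-1/83) = -14*(-1/83) = 14/83 ≈ 0.16867)
-F = -1*14/83 = -14/83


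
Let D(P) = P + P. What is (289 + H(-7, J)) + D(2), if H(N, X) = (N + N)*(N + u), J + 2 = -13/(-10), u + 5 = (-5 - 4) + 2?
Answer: 559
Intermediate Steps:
u = -12 (u = -5 + ((-5 - 4) + 2) = -5 + (-9 + 2) = -5 - 7 = -12)
D(P) = 2*P
J = -7/10 (J = -2 - 13/(-10) = -2 - 13*(-⅒) = -2 + 13/10 = -7/10 ≈ -0.70000)
H(N, X) = 2*N*(-12 + N) (H(N, X) = (N + N)*(N - 12) = (2*N)*(-12 + N) = 2*N*(-12 + N))
(289 + H(-7, J)) + D(2) = (289 + 2*(-7)*(-12 - 7)) + 2*2 = (289 + 2*(-7)*(-19)) + 4 = (289 + 266) + 4 = 555 + 4 = 559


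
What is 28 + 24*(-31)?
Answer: -716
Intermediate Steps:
28 + 24*(-31) = 28 - 744 = -716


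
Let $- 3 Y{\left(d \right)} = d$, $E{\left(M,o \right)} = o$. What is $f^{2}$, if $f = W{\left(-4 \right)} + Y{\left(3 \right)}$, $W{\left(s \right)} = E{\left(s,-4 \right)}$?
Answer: $25$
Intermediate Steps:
$W{\left(s \right)} = -4$
$Y{\left(d \right)} = - \frac{d}{3}$
$f = -5$ ($f = -4 - 1 = -5$)
$f^{2} = \left(-5\right)^{2} = 25$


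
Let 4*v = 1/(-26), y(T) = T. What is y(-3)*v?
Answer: 3/104 ≈ 0.028846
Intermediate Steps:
v = -1/104 (v = (¼)/(-26) = (¼)*(-1/26) = -1/104 ≈ -0.0096154)
y(-3)*v = -3*(-1/104) = 3/104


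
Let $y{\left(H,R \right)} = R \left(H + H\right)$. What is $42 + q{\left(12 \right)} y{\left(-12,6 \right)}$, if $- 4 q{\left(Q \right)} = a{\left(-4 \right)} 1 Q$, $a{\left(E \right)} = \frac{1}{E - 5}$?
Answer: $-6$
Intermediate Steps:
$a{\left(E \right)} = \frac{1}{-5 + E}$
$q{\left(Q \right)} = \frac{Q}{36}$ ($q{\left(Q \right)} = - \frac{\frac{1}{-5 - 4} \cdot 1 Q}{4} = - \frac{\frac{1}{-9} \cdot 1 Q}{4} = - \frac{\left(- \frac{1}{9}\right) 1 Q}{4} = - \frac{\left(- \frac{1}{9}\right) Q}{4} = \frac{Q}{36}$)
$y{\left(H,R \right)} = 2 H R$ ($y{\left(H,R \right)} = R 2 H = 2 H R$)
$42 + q{\left(12 \right)} y{\left(-12,6 \right)} = 42 + \frac{1}{36} \cdot 12 \cdot 2 \left(-12\right) 6 = 42 + \frac{1}{3} \left(-144\right) = 42 - 48 = -6$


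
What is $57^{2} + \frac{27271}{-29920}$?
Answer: $\frac{97182809}{29920} \approx 3248.1$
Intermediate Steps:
$57^{2} + \frac{27271}{-29920} = 3249 + 27271 \left(- \frac{1}{29920}\right) = 3249 - \frac{27271}{29920} = \frac{97182809}{29920}$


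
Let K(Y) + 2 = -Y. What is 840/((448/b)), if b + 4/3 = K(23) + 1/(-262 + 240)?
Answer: -8705/176 ≈ -49.460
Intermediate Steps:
K(Y) = -2 - Y
b = -1741/66 (b = -4/3 + ((-2 - 1*23) + 1/(-262 + 240)) = -4/3 + ((-2 - 23) + 1/(-22)) = -4/3 + (-25 - 1/22) = -4/3 - 551/22 = -1741/66 ≈ -26.379)
840/((448/b)) = 840/((448/(-1741/66))) = 840/((448*(-66/1741))) = 840/(-29568/1741) = 840*(-1741/29568) = -8705/176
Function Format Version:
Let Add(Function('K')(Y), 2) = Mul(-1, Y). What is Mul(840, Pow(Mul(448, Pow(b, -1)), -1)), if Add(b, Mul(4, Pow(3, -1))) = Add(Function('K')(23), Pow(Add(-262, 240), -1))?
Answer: Rational(-8705, 176) ≈ -49.460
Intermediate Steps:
Function('K')(Y) = Add(-2, Mul(-1, Y))
b = Rational(-1741, 66) (b = Add(Rational(-4, 3), Add(Add(-2, Mul(-1, 23)), Pow(Add(-262, 240), -1))) = Add(Rational(-4, 3), Add(Add(-2, -23), Pow(-22, -1))) = Add(Rational(-4, 3), Add(-25, Rational(-1, 22))) = Add(Rational(-4, 3), Rational(-551, 22)) = Rational(-1741, 66) ≈ -26.379)
Mul(840, Pow(Mul(448, Pow(b, -1)), -1)) = Mul(840, Pow(Mul(448, Pow(Rational(-1741, 66), -1)), -1)) = Mul(840, Pow(Mul(448, Rational(-66, 1741)), -1)) = Mul(840, Pow(Rational(-29568, 1741), -1)) = Mul(840, Rational(-1741, 29568)) = Rational(-8705, 176)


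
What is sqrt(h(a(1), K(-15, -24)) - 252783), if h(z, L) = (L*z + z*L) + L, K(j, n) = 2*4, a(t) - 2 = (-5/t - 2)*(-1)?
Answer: I*sqrt(252631) ≈ 502.62*I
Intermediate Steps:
a(t) = 4 + 5/t (a(t) = 2 + (-5/t - 2)*(-1) = 2 + (-2 - 5/t)*(-1) = 2 + (2 + 5/t) = 4 + 5/t)
K(j, n) = 8
h(z, L) = L + 2*L*z (h(z, L) = (L*z + L*z) + L = 2*L*z + L = L + 2*L*z)
sqrt(h(a(1), K(-15, -24)) - 252783) = sqrt(8*(1 + 2*(4 + 5/1)) - 252783) = sqrt(8*(1 + 2*(4 + 5*1)) - 252783) = sqrt(8*(1 + 2*(4 + 5)) - 252783) = sqrt(8*(1 + 2*9) - 252783) = sqrt(8*(1 + 18) - 252783) = sqrt(8*19 - 252783) = sqrt(152 - 252783) = sqrt(-252631) = I*sqrt(252631)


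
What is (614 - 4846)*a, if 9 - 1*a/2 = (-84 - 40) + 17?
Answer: -981824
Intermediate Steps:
a = 232 (a = 18 - 2*((-84 - 40) + 17) = 18 - 2*(-124 + 17) = 18 - 2*(-107) = 18 + 214 = 232)
(614 - 4846)*a = (614 - 4846)*232 = -4232*232 = -981824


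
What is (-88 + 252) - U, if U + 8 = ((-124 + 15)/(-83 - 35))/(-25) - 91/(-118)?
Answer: 252617/1475 ≈ 171.27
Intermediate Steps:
U = -10717/1475 (U = -8 + (((-124 + 15)/(-83 - 35))/(-25) - 91/(-118)) = -8 + (-109/(-118)*(-1/25) - 91*(-1/118)) = -8 + (-109*(-1/118)*(-1/25) + 91/118) = -8 + ((109/118)*(-1/25) + 91/118) = -8 + (-109/2950 + 91/118) = -8 + 1083/1475 = -10717/1475 ≈ -7.2658)
(-88 + 252) - U = (-88 + 252) - 1*(-10717/1475) = 164 + 10717/1475 = 252617/1475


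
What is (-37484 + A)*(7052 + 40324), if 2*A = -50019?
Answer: -2960692056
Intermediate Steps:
A = -50019/2 (A = (½)*(-50019) = -50019/2 ≈ -25010.)
(-37484 + A)*(7052 + 40324) = (-37484 - 50019/2)*(7052 + 40324) = -124987/2*47376 = -2960692056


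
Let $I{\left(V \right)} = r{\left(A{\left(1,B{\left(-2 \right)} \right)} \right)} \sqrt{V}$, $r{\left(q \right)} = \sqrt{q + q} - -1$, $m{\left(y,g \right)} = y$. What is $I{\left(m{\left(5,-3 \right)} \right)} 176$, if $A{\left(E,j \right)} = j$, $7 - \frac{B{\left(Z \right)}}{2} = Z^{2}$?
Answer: $176 \sqrt{5} + 352 \sqrt{15} \approx 1756.8$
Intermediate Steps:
$B{\left(Z \right)} = 14 - 2 Z^{2}$
$r{\left(q \right)} = 1 + \sqrt{2} \sqrt{q}$ ($r{\left(q \right)} = \sqrt{2 q} + 1 = \sqrt{2} \sqrt{q} + 1 = 1 + \sqrt{2} \sqrt{q}$)
$I{\left(V \right)} = \sqrt{V} \left(1 + 2 \sqrt{3}\right)$ ($I{\left(V \right)} = \left(1 + \sqrt{2} \sqrt{14 - 2 \left(-2\right)^{2}}\right) \sqrt{V} = \left(1 + \sqrt{2} \sqrt{14 - 8}\right) \sqrt{V} = \left(1 + \sqrt{2} \sqrt{6}\right) \sqrt{V} = \left(1 + 2 \sqrt{3}\right) \sqrt{V} = \sqrt{V} \left(1 + 2 \sqrt{3}\right)$)
$I{\left(m{\left(5,-3 \right)} \right)} 176 = \sqrt{5} \left(1 + 2 \sqrt{3}\right) 176 = 176 \sqrt{5} \left(1 + 2 \sqrt{3}\right)$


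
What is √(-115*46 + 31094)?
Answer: 2*√6451 ≈ 160.64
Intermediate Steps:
√(-115*46 + 31094) = √(-5290 + 31094) = √25804 = 2*√6451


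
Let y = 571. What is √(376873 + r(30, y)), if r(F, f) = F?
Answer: √376903 ≈ 613.92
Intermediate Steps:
√(376873 + r(30, y)) = √(376873 + 30) = √376903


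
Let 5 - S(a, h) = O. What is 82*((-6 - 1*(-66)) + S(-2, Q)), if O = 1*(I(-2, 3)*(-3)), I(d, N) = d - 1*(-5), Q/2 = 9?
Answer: 6068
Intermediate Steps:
Q = 18 (Q = 2*9 = 18)
I(d, N) = 5 + d (I(d, N) = d + 5 = 5 + d)
O = -9 (O = 1*((5 - 2)*(-3)) = 1*(3*(-3)) = 1*(-9) = -9)
S(a, h) = 14 (S(a, h) = 5 - 1*(-9) = 5 + 9 = 14)
82*((-6 - 1*(-66)) + S(-2, Q)) = 82*((-6 - 1*(-66)) + 14) = 82*((-6 + 66) + 14) = 82*(60 + 14) = 82*74 = 6068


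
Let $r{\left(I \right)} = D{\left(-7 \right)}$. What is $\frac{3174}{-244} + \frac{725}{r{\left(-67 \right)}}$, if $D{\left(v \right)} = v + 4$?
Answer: $- \frac{93211}{366} \approx -254.67$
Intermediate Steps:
$D{\left(v \right)} = 4 + v$
$r{\left(I \right)} = -3$ ($r{\left(I \right)} = 4 - 7 = -3$)
$\frac{3174}{-244} + \frac{725}{r{\left(-67 \right)}} = \frac{3174}{-244} + \frac{725}{-3} = 3174 \left(- \frac{1}{244}\right) + 725 \left(- \frac{1}{3}\right) = - \frac{1587}{122} - \frac{725}{3} = - \frac{93211}{366}$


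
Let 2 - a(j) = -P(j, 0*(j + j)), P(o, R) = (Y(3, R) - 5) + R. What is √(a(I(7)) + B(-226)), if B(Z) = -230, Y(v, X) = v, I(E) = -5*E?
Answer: I*√230 ≈ 15.166*I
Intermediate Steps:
P(o, R) = -2 + R (P(o, R) = (3 - 5) + R = -2 + R)
a(j) = 0 (a(j) = 2 - (-1)*(-2 + 0*(j + j)) = 2 - (-1)*(-2 + 0*(2*j)) = 2 - (-1)*(-2 + 0) = 2 - (-1)*(-2) = 2 - 1*2 = 2 - 2 = 0)
√(a(I(7)) + B(-226)) = √(0 - 230) = √(-230) = I*√230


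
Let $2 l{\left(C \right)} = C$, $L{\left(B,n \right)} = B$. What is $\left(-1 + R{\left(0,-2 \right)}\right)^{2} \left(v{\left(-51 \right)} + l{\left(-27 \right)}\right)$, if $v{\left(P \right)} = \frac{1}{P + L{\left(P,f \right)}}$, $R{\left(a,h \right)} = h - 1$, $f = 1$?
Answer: $- \frac{11024}{51} \approx -216.16$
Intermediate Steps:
$R{\left(a,h \right)} = -1 + h$
$l{\left(C \right)} = \frac{C}{2}$
$v{\left(P \right)} = \frac{1}{2 P}$ ($v{\left(P \right)} = \frac{1}{P + P} = \frac{1}{2 P}$)
$\left(-1 + R{\left(0,-2 \right)}\right)^{2} \left(v{\left(-51 \right)} + l{\left(-27 \right)}\right) = \left(-1 - 3\right)^{2} \left(\frac{1}{2 \left(-51\right)} + \frac{1}{2} \left(-27\right)\right) = \left(-1 - 3\right)^{2} \left(\frac{1}{2} \left(- \frac{1}{51}\right) - \frac{27}{2}\right) = \left(-4\right)^{2} \left(- \frac{1}{102} - \frac{27}{2}\right) = 16 \left(- \frac{689}{51}\right) = - \frac{11024}{51}$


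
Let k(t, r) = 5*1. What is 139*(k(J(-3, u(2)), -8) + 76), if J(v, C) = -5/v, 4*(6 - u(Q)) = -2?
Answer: 11259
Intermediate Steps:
u(Q) = 13/2 (u(Q) = 6 - ¼*(-2) = 6 + ½ = 13/2)
k(t, r) = 5
139*(k(J(-3, u(2)), -8) + 76) = 139*(5 + 76) = 139*81 = 11259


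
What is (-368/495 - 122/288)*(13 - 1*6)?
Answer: -7189/880 ≈ -8.1693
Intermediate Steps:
(-368/495 - 122/288)*(13 - 1*6) = (-368*1/495 - 122*1/288)*(13 - 6) = (-368/495 - 61/144)*7 = -1027/880*7 = -7189/880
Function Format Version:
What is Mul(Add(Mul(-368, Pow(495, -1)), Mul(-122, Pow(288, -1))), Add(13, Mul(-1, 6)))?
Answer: Rational(-7189, 880) ≈ -8.1693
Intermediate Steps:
Mul(Add(Mul(-368, Pow(495, -1)), Mul(-122, Pow(288, -1))), Add(13, Mul(-1, 6))) = Mul(Add(Mul(-368, Rational(1, 495)), Mul(-122, Rational(1, 288))), Add(13, -6)) = Mul(Add(Rational(-368, 495), Rational(-61, 144)), 7) = Mul(Rational(-1027, 880), 7) = Rational(-7189, 880)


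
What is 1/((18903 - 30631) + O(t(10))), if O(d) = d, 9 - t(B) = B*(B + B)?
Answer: -1/11919 ≈ -8.3900e-5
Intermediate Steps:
t(B) = 9 - 2*B² (t(B) = 9 - B*(B + B) = 9 - B*2*B = 9 - 2*B²)
1/((18903 - 30631) + O(t(10))) = 1/((18903 - 30631) + (9 - 2*10²)) = 1/(-11728 + (9 - 2*100)) = 1/(-11728 + (9 - 200)) = 1/(-11728 - 191) = 1/(-11919) = -1/11919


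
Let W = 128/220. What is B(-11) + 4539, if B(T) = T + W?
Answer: 249072/55 ≈ 4528.6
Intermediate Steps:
W = 32/55 (W = 128*(1/220) = 32/55 ≈ 0.58182)
B(T) = 32/55 + T (B(T) = T + 32/55 = 32/55 + T)
B(-11) + 4539 = (32/55 - 11) + 4539 = -573/55 + 4539 = 249072/55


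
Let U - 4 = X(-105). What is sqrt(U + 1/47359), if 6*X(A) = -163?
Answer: I*sqrt(1870555945830)/284154 ≈ 4.8132*I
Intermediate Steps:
X(A) = -163/6 (X(A) = (1/6)*(-163) = -163/6)
U = -139/6 (U = 4 - 163/6 = -139/6 ≈ -23.167)
sqrt(U + 1/47359) = sqrt(-139/6 + 1/47359) = sqrt(-6582895/284154) = I*sqrt(1870555945830)/284154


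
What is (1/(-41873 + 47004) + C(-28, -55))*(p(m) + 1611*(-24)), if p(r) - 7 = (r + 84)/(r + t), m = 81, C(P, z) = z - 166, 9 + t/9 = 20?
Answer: 263004394175/30786 ≈ 8.5430e+6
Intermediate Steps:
t = 99 (t = -81 + 9*20 = -81 + 180 = 99)
C(P, z) = -166 + z
p(r) = 7 + (84 + r)/(99 + r) (p(r) = 7 + (r + 84)/(r + 99) = 7 + (84 + r)/(99 + r))
(1/(-41873 + 47004) + C(-28, -55))*(p(m) + 1611*(-24)) = (1/(-41873 + 47004) + (-166 - 55))*((777 + 8*81)/(99 + 81) + 1611*(-24)) = (1/5131 - 221)*((777 + 648)/180 - 38664) = (1/5131 - 221)*((1/180)*1425 - 38664) = -1133950*(95/12 - 38664)/5131 = -1133950/5131*(-463873/12) = 263004394175/30786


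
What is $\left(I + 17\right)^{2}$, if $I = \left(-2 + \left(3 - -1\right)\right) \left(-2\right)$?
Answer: $169$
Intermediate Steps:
$I = -4$ ($I = \left(-2 + \left(3 + 1\right)\right) \left(-2\right) = \left(-2 + 4\right) \left(-2\right) = 2 \left(-2\right) = -4$)
$\left(I + 17\right)^{2} = \left(-4 + 17\right)^{2} = 13^{2} = 169$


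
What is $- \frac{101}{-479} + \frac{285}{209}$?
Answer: $\frac{8296}{5269} \approx 1.5745$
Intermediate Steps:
$- \frac{101}{-479} + \frac{285}{209} = \left(-101\right) \left(- \frac{1}{479}\right) + 285 \cdot \frac{1}{209} = \frac{101}{479} + \frac{15}{11} = \frac{8296}{5269}$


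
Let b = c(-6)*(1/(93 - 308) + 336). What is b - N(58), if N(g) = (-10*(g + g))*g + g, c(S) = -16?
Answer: 13296906/215 ≈ 61846.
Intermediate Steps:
N(g) = g - 20*g**2 (N(g) = (-20*g)*g + g = -20*g**2 + g = g - 20*g**2)
b = -1155824/215 (b = -16*(1/(93 - 308) + 336) = -16*(1/(-215) + 336) = -16*(-1/215 + 336) = -16*72239/215 = -1155824/215 ≈ -5375.9)
b - N(58) = -1155824/215 - 58*(1 - 20*58) = -1155824/215 - 58*(1 - 1160) = -1155824/215 - 58*(-1159) = -1155824/215 - 1*(-67222) = -1155824/215 + 67222 = 13296906/215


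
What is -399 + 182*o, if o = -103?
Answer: -19145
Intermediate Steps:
-399 + 182*o = -399 + 182*(-103) = -399 - 18746 = -19145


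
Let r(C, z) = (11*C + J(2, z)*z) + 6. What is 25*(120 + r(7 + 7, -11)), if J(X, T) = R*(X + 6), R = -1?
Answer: 9200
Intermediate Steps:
J(X, T) = -6 - X (J(X, T) = -(X + 6) = -(6 + X) = -6 - X)
r(C, z) = 6 - 8*z + 11*C (r(C, z) = (11*C + (-6 - 1*2)*z) + 6 = (11*C + (-6 - 2)*z) + 6 = (11*C - 8*z) + 6 = (-8*z + 11*C) + 6 = 6 - 8*z + 11*C)
25*(120 + r(7 + 7, -11)) = 25*(120 + (6 - 8*(-11) + 11*(7 + 7))) = 25*(120 + (6 + 88 + 11*14)) = 25*(120 + (6 + 88 + 154)) = 25*(120 + 248) = 25*368 = 9200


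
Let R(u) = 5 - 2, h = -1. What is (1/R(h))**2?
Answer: 1/9 ≈ 0.11111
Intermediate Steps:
R(u) = 3
(1/R(h))**2 = (1/3)**2 = 1/9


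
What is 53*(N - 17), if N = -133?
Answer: -7950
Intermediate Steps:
53*(N - 17) = 53*(-133 - 17) = 53*(-150) = -7950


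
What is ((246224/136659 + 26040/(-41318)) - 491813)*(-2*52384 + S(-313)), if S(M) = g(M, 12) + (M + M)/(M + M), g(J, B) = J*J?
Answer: 3146345489517070522/941079427 ≈ 3.3433e+9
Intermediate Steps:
g(J, B) = J²
S(M) = 1 + M² (S(M) = M² + (M + M)/(M + M) = M² + (2*M)/((2*M)) = M² + (2*M)*(1/(2*M)) = M² + 1 = 1 + M²)
((246224/136659 + 26040/(-41318)) - 491813)*(-2*52384 + S(-313)) = ((246224/136659 + 26040/(-41318)) - 491813)*(-2*52384 + (1 + (-313)²)) = ((246224*(1/136659) + 26040*(-1/41318)) - 491813)*(-104768 + (1 + 97969)) = ((246224/136659 - 13020/20659) - 491813)*(-104768 + 97970) = (3307441436/2823238281 - 491813)*(-6798) = -1388501981252017/2823238281*(-6798) = 3146345489517070522/941079427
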